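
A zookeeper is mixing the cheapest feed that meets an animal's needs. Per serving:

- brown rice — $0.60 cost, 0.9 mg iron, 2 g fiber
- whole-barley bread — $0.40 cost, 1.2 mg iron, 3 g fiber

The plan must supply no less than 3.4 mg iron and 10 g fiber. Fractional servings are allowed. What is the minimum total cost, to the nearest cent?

$1.33

The cheapest plan sits at a corner of the feasible region — with two constraints it uses at most two foods.
brown rice only: max(3.4/0.9, 10/2) = 5 servings → $3.00.
whole-barley bread only: max(3.4/1.2, 10/3) = 3.333 servings → $1.33.
brown rice + whole-barley bread: the both-tight solution has a negative serving — not a feasible corner.
Cheapest feasible corner: $1.33.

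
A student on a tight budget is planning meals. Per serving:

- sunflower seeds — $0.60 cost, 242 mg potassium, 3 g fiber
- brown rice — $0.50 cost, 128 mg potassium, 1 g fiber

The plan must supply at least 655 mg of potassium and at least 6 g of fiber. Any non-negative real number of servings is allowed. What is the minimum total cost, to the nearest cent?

$1.62

A basic optimal solution has at most two foods positive. Try each food alone and each pair with both targets met exactly.
sunflower seeds only: max(655/242, 6/3) = 2.707 servings → $1.62.
brown rice only: max(655/128, 6/1) = 6 servings → $3.00.
sunflower seeds + brown rice with both tight: 0.7958 servings and 3.613 servings → $2.28.
The minimum over all feasible corners is $1.62.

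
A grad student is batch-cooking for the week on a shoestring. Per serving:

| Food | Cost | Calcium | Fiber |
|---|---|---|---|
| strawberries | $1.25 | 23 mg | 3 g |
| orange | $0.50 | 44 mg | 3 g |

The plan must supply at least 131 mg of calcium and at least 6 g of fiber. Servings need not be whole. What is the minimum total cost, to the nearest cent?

Compare the cost at each extreme point of the feasible region.
strawberries only: max(131/23, 6/3) = 5.696 servings → $7.12.
orange only: max(131/44, 6/3) = 2.977 servings → $1.49.
strawberries + orange: the both-tight solution has a negative serving — not a feasible corner.
The minimum over all feasible corners is $1.49.

$1.49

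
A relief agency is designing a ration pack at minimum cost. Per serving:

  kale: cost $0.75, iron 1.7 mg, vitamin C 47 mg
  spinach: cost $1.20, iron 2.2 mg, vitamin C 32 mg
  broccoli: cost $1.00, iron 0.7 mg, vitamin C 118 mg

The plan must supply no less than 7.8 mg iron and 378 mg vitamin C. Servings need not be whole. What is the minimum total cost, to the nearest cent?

Compare the cost at each extreme point of the feasible region.
kale only: max(7.8/1.7, 378/47) = 8.043 servings → $6.03.
spinach only: max(7.8/2.2, 378/32) = 11.81 servings → $14.18.
broccoli only: max(7.8/0.7, 378/118) = 11.14 servings → $11.14.
kale + spinach with both targets exact would need a negative amount; discard.
kale + broccoli with both tight: 3.911 servings and 1.646 servings → $4.58.
spinach + broccoli with both tight: 2.765 servings and 2.454 servings → $5.77.
Cheapest feasible corner: $4.58.

$4.58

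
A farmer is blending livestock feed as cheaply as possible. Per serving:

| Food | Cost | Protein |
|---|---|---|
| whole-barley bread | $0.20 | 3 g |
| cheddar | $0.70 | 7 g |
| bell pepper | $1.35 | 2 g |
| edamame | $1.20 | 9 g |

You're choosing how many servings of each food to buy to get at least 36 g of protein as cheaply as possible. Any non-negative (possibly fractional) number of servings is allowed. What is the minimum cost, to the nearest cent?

$2.40

Cost per g of protein: whole-barley bread $0.0667, cheddar $0.1000, edamame $0.1333, bell pepper $0.6750.
With no serving limits, use only whole-barley bread: 36 g / 3 g = 12 servings × $0.20 = $2.40.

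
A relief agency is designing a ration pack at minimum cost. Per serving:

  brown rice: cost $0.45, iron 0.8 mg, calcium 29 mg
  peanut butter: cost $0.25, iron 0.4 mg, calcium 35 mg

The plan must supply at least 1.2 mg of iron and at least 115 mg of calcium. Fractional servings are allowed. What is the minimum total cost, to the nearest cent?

$0.82

At the optimum either one food covers both requirements or two foods hit both targets exactly; no other combination can be cheaper.
brown rice only: max(1.2/0.8, 115/29) = 3.966 servings → $1.78.
peanut butter only: max(1.2/0.4, 115/35) = 3.286 servings → $0.82.
brown rice + peanut butter: the both-tight solution has a negative serving — not a feasible corner.
The minimum over all feasible corners is $0.82.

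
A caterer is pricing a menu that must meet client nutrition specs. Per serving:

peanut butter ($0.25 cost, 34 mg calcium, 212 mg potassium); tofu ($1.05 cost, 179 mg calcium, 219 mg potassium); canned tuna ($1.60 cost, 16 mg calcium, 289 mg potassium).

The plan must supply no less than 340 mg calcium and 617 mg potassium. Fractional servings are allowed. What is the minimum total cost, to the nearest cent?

$2.05

For a min-cost LP with two ≥-constraints, a basic feasible solution has at most two positive variables.
peanut butter only: max(340/34, 617/212) = 10 servings → $2.50.
tofu only: max(340/179, 617/219) = 2.817 servings → $2.96.
canned tuna only: max(340/16, 617/289) = 21.25 servings → $34.00.
peanut butter + tofu with both tight: 1.18 servings and 1.675 servings → $2.05.
peanut butter + canned tuna: the both-tight solution has a negative serving — not a feasible corner.
tofu + canned tuna with both tight: 1.833 servings and 0.7461 servings → $3.12.
So the least-cost plan costs $2.05.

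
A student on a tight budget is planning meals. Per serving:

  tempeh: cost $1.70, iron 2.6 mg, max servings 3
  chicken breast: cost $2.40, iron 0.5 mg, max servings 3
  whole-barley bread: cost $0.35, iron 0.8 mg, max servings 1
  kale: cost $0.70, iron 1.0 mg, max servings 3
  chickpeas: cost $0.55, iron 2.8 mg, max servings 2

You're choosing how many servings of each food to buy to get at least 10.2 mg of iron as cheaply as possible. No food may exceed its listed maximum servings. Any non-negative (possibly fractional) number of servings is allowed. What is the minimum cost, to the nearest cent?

Cost per mg of iron: chickpeas $0.1964, whole-barley bread $0.4375, tempeh $0.6538, kale $0.7000, chicken breast $4.8000.
Take 2 servings of chickpeas: +5.6 mg iron for $1.10 (total $1.10, still need 4.6 mg).
Take 1 serving of whole-barley bread: +0.8 mg iron for $0.35 (total $1.45, still need 3.8 mg).
Take 1.462 servings of tempeh: +3.8 mg iron for $2.48 (total $3.93, still need 0.0 mg).
Filling from the cheapest source first is optimal under one linear minimum: $3.93.

$3.93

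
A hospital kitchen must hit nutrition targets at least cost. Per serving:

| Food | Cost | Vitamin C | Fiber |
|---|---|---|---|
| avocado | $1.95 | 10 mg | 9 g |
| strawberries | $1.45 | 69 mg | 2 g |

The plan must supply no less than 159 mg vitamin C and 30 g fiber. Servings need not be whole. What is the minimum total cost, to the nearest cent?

A basic optimal solution has at most two foods positive. Try each food alone and each pair with both targets met exactly.
avocado only: max(159/10, 30/9) = 15.9 servings → $31.00.
strawberries only: max(159/69, 30/2) = 15 servings → $21.75.
avocado + strawberries with both tight: 2.915 servings and 1.882 servings → $8.41.
So the least-cost plan costs $8.41.

$8.41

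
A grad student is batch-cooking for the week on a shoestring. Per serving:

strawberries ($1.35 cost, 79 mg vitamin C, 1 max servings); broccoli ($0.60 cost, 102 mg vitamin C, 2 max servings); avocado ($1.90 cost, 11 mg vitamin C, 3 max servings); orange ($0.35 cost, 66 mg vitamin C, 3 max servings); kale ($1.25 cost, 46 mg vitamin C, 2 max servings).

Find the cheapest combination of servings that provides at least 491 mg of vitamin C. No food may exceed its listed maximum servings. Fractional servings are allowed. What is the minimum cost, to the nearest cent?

Cost per mg of vitamin C: orange $0.0053, broccoli $0.0059, strawberries $0.0171, kale $0.0272, avocado $0.1727.
Take 3 servings of orange: +198.0 mg vitamin C for $1.05 (total $1.05, still need 293.0 mg).
Take 2 servings of broccoli: +204.0 mg vitamin C for $1.20 (total $2.25, still need 89.0 mg).
Take 1 serving of strawberries: +79.0 mg vitamin C for $1.35 (total $3.60, still need 10.0 mg).
Take 0.2174 servings of kale: +10.0 mg vitamin C for $0.27 (total $3.87, still need 0.0 mg).
Greedy by cheapest-per-mg is optimal for a single linear constraint, so the minimum cost is $3.87.

$3.87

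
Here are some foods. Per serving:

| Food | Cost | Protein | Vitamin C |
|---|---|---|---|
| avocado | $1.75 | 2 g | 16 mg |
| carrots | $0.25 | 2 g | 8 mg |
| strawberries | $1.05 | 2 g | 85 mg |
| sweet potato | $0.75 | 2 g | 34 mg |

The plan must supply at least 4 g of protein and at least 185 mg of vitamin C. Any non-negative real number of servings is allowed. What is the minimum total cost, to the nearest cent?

At the optimum either one food covers both requirements or two foods hit both targets exactly; no other combination can be cheaper.
avocado only: max(4/2, 185/16) = 11.56 servings → $20.23.
carrots only: max(4/2, 185/8) = 23.12 servings → $5.78.
strawberries only: max(4/2, 185/85) = 2.176 servings → $2.29.
sweet potato only: max(4/2, 185/34) = 5.441 servings → $4.08.
avocado + carrots: the both-tight solution has a negative serving — not a feasible corner.
avocado + strawberries with both targets exact would need a negative amount; discard.
avocado + sweet potato: the both-tight solution has a negative serving — not a feasible corner.
carrots + strawberries with both targets exact would need a negative amount; discard.
carrots + sweet potato: intersection lies outside the first quadrant.
strawberries + sweet potato: intersection lies outside the first quadrant.
Cheapest feasible corner: $2.29.

$2.29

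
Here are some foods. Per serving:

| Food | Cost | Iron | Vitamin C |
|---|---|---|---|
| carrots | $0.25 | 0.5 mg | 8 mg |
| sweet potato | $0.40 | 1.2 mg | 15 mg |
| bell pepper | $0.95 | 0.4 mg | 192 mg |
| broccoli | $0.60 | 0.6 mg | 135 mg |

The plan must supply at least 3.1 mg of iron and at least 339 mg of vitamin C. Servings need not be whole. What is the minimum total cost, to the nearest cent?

$1.98

Two binding constraints pin down two serving amounts, so the optimal mix uses at most two foods. The candidates are each food alone (scaled to the tighter of iron/vitamin C) and each pair with both constraints tight.
carrots only: max(3.1/0.5, 339/8) = 42.38 servings → $10.59.
sweet potato only: max(3.1/1.2, 339/15) = 22.6 servings → $9.04.
bell pepper only: max(3.1/0.4, 339/192) = 7.75 servings → $7.36.
broccoli only: max(3.1/0.6, 339/135) = 5.167 servings → $3.10.
carrots + sweet potato: intersection lies outside the first quadrant.
carrots + bell pepper with both tight: 4.953 servings and 1.559 servings → $2.72.
carrots + broccoli with both tight: 3.431 servings and 2.308 servings → $2.24.
sweet potato + bell pepper with both tight: 2.048 servings and 1.606 servings → $2.34.
sweet potato + broccoli with both tight: 1.406 servings and 2.355 servings → $1.98.
bell pepper + broccoli: the both-tight solution has a negative serving — not a feasible corner.
So the least-cost plan costs $1.98.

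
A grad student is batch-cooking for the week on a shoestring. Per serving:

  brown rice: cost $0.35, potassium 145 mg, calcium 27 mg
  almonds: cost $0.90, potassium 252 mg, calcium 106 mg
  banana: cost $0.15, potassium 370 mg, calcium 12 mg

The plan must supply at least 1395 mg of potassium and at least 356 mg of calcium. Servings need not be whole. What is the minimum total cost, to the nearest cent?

Check every corner: each single food scaled to meet both minima, and each pair solved so both constraints bind.
brown rice only: max(1395/145, 356/27) = 13.19 servings → $4.61.
almonds only: max(1395/252, 356/106) = 5.536 servings → $4.98.
banana only: max(1395/370, 356/12) = 29.67 servings → $4.45.
brown rice + almonds with both tight: 6.789 servings and 1.629 servings → $3.84.
brown rice + banana: the both-tight solution has a negative serving — not a feasible corner.
almonds + banana with both tight: 3.177 servings and 1.607 servings → $3.10.
So the least-cost plan costs $3.10.

$3.10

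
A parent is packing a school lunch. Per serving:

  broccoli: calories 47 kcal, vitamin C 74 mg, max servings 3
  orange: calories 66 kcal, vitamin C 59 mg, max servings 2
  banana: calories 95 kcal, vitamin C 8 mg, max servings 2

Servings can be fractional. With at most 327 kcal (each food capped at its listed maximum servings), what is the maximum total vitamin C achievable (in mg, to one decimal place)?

Vitamin C per kcal: broccoli 1.574, orange 0.8939, banana 0.08421.
Take 3 servings of broccoli: uses 141 kcal, +222.0 mg vitamin C (running total 222.0 mg).
Take 2 servings of orange: uses 132 kcal, +118.0 mg vitamin C (running total 340.0 mg).
Take 0.5684 servings of banana: uses 54 kcal, +4.5 mg vitamin C (running total 344.5 mg).
Filling greedily by vitamin C-per-kcal is optimal for one linear limit, giving 344.5 mg.

344.5 mg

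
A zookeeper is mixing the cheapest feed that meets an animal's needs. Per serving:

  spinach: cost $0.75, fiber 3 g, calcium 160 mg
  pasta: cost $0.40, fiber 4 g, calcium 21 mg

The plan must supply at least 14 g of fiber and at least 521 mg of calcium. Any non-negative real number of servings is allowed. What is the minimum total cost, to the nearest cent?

Compare the cost at each extreme point of the feasible region.
spinach only: max(14/3, 521/160) = 4.667 servings → $3.50.
pasta only: max(14/4, 521/21) = 24.81 servings → $9.92.
spinach + pasta with both tight: 3.102 servings and 1.173 servings → $2.80.
So the least-cost plan costs $2.80.

$2.80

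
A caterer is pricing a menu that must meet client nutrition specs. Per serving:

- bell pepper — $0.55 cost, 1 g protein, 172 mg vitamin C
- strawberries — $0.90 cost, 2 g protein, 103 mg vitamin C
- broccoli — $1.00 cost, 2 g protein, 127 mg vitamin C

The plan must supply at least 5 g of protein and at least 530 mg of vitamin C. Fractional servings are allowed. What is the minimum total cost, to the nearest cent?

A basic optimal solution has at most two foods positive. Try each food alone and each pair with both targets met exactly.
bell pepper only: max(5/1, 530/172) = 5 servings → $2.75.
strawberries only: max(5/2, 530/103) = 5.146 servings → $4.63.
broccoli only: max(5/2, 530/127) = 4.173 servings → $4.17.
bell pepper + strawberries with both tight: 2.261 servings and 1.369 servings → $2.48.
bell pepper + broccoli with both tight: 1.959 servings and 1.521 servings → $2.60.
strawberries + broccoli: the both-tight solution has a negative serving — not a feasible corner.
The minimum over all feasible corners is $2.48.

$2.48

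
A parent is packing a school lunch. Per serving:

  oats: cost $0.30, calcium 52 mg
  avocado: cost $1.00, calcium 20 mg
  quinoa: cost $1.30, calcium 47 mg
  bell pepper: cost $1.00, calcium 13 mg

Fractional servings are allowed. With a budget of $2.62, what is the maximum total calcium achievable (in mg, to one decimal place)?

Calcium per dollar: oats 173.3, quinoa 36.15, avocado 20, bell pepper 13.
With no serving limits, spend the whole cost allowance on oats: $2.62 / $0.30 × 52 mg = 454.1 mg.

454.1 mg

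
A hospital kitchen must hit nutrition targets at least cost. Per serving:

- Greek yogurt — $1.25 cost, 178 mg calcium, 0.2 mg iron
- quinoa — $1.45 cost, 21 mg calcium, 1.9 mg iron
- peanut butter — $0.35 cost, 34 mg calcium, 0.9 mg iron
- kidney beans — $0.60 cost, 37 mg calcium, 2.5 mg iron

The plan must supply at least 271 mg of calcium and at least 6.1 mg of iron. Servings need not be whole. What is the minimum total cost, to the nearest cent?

For a min-cost LP with two ≥-constraints, a basic feasible solution has at most two positive variables.
Greek yogurt only: max(271/178, 6.1/0.2) = 30.5 servings → $38.12.
quinoa only: max(271/21, 6.1/1.9) = 12.9 servings → $18.71.
peanut butter only: max(271/34, 6.1/0.9) = 7.971 servings → $2.79.
kidney beans only: max(271/37, 6.1/2.5) = 7.324 servings → $4.39.
Greek yogurt + quinoa with both tight: 1.158 servings and 3.089 servings → $5.93.
Greek yogurt + peanut butter with both tight: 0.2379 servings and 6.725 servings → $2.65.
Greek yogurt + kidney beans with both tight: 1.032 servings and 2.357 servings → $2.71.
quinoa + peanut butter: intersection lies outside the first quadrant.
quinoa + kidney beans with both targets exact would need a negative amount; discard.
peanut butter + kidney beans: the both-tight solution has a negative serving — not a feasible corner.
So the least-cost plan costs $2.65.

$2.65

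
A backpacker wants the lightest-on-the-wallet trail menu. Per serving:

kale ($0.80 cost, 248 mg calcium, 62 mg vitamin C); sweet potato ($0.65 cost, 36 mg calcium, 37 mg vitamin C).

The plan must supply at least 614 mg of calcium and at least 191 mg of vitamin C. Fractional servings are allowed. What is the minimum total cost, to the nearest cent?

$2.46

With two linear requirements the optimum uses one or two foods; enumerate the corners.
kale only: max(614/248, 191/62) = 3.081 servings → $2.46.
sweet potato only: max(614/36, 191/37) = 17.06 servings → $11.09.
kale + sweet potato with both tight: 2.281 servings and 1.339 servings → $2.70.
The minimum over all feasible corners is $2.46.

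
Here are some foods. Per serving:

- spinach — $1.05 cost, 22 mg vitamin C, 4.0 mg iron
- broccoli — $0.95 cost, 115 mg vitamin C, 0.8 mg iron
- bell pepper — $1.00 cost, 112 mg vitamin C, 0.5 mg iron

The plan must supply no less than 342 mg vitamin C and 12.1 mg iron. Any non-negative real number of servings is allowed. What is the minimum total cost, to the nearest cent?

$5.02

With two linear requirements the optimum uses one or two foods; enumerate the corners.
spinach only: max(342/22, 12.1/4.0) = 15.55 servings → $16.32.
broccoli only: max(342/115, 12.1/0.8) = 15.12 servings → $14.37.
bell pepper only: max(342/112, 12.1/0.5) = 24.2 servings → $24.20.
spinach + broccoli with both tight: 2.527 servings and 2.491 servings → $5.02.
spinach + bell pepper with both tight: 2.71 servings and 2.521 servings → $5.37.
broccoli + bell pepper: intersection lies outside the first quadrant.
So the least-cost plan costs $5.02.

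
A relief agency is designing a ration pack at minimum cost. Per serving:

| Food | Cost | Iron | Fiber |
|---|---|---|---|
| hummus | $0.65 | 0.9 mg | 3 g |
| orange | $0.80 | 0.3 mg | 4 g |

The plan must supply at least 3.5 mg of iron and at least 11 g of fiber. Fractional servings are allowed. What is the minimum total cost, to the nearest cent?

$2.53

Minimising a linear cost over {iron ≥ 3.5, fiber ≥ 11, servings ≥ 0} — the optimum is at a vertex, using one or two foods.
hummus only: max(3.5/0.9, 11/3) = 3.889 servings → $2.53.
orange only: max(3.5/0.3, 11/4) = 11.67 servings → $9.33.
hummus + orange: intersection lies outside the first quadrant.
The minimum over all feasible corners is $2.53.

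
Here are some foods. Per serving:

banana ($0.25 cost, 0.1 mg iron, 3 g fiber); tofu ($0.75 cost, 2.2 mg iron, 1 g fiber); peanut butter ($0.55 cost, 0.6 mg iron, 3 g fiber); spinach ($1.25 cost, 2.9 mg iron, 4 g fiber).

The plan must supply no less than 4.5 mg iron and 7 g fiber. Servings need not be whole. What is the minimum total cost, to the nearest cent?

$1.90

A basic optimal solution has at most two foods positive. Try each food alone and each pair with both targets met exactly.
banana only: max(4.5/0.1, 7/3) = 45 servings → $11.25.
tofu only: max(4.5/2.2, 7/1) = 7 servings → $5.25.
peanut butter only: max(4.5/0.6, 7/3) = 7.5 servings → $4.12.
spinach only: max(4.5/2.9, 7/4) = 1.75 servings → $2.19.
banana + tofu with both tight: 1.677 servings and 1.969 servings → $1.90.
banana + peanut butter with both targets exact would need a negative amount; discard.
banana + spinach with both tight: 0.2771 servings and 1.542 servings → $2.00.
tofu + peanut butter with both tight: 1.55 servings and 1.817 servings → $2.16.
tofu + spinach with both targets exact would need a negative amount; discard.
peanut butter + spinach with both tight: 0.3651 servings and 1.476 servings → $2.05.
So the least-cost plan costs $1.90.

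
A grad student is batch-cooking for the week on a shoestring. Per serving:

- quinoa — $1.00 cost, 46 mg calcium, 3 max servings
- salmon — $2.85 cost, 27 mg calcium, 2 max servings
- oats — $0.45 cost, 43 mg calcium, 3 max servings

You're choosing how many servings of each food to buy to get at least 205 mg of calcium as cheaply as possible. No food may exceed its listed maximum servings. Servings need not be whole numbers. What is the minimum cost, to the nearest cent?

$3.00

Cost per mg of calcium: oats $0.0105, quinoa $0.0217, salmon $0.1056.
Take 3 servings of oats: +129.0 mg calcium for $1.35 (total $1.35, still need 76.0 mg).
Take 1.652 servings of quinoa: +76.0 mg calcium for $1.65 (total $3.00, still need 0.0 mg).
Greedy by cheapest-per-mg is optimal for a single linear constraint, so the minimum cost is $3.00.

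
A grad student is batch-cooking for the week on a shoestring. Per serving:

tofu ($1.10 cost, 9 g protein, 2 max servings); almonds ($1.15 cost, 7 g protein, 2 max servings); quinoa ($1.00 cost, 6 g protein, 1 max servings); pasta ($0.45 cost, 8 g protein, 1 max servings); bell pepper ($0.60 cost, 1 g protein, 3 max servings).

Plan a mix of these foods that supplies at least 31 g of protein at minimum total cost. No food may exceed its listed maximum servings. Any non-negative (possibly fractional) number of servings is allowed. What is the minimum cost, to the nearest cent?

$3.47

Cost per g of protein: pasta $0.0563, tofu $0.1222, almonds $0.1643, quinoa $0.1667, bell pepper $0.6000.
Take 1 serving of pasta: +8.0 g protein for $0.45 (total $0.45, still need 23.0 g).
Take 2 servings of tofu: +18.0 g protein for $2.20 (total $2.65, still need 5.0 g).
Take 0.7143 servings of almonds: +5.0 g protein for $0.82 (total $3.47, still need 0.0 g).
Filling from the cheapest source first is optimal under one linear minimum: $3.47.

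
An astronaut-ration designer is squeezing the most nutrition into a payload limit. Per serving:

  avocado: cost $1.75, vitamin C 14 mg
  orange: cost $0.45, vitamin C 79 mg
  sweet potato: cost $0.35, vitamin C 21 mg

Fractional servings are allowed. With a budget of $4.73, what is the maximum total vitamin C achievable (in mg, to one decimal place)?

830.4 mg

Vitamin C per dollar: orange 175.6, sweet potato 60, avocado 8.
With no serving limits, spend the whole cost allowance on orange: $4.73 / $0.45 × 79 mg = 830.4 mg.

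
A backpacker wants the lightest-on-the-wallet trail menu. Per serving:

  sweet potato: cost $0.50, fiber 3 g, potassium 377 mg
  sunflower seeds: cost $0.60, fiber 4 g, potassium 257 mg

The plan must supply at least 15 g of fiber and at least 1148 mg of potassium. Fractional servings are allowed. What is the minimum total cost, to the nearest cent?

$2.30

For a min-cost LP with two ≥-constraints, a basic feasible solution has at most two positive variables.
sweet potato only: max(15/3, 1148/377) = 5 servings → $2.50.
sunflower seeds only: max(15/4, 1148/257) = 4.467 servings → $2.68.
sweet potato + sunflower seeds with both tight: 1 serving and 3 servings → $2.30.
So the least-cost plan costs $2.30.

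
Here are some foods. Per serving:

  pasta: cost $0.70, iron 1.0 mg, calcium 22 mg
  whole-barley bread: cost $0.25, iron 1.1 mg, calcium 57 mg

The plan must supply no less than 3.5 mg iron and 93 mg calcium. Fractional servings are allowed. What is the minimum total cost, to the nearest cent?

This is a tiny linear program; its minimum lies at a vertex of the feasible set. List the vertices and price them.
pasta only: max(3.5/1.0, 93/22) = 4.227 servings → $2.96.
whole-barley bread only: max(3.5/1.1, 93/57) = 3.182 servings → $0.80.
pasta + whole-barley bread with both tight: 2.963 servings and 0.4878 servings → $2.20.
Cheapest feasible corner: $0.80.

$0.80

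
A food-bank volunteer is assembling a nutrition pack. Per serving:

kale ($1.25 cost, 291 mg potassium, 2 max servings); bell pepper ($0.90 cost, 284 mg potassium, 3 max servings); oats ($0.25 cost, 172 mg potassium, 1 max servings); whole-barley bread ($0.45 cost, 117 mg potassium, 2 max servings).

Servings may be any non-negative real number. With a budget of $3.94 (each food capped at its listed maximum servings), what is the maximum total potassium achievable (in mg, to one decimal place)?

Potassium per dollar: oats 688, bell pepper 315.6, whole-barley bread 260, kale 232.8.
Take 1 serving of oats: spends $0.25, +172.0 mg potassium (running total 172.0 mg).
Take 3 servings of bell pepper: spends $2.70, +852.0 mg potassium (running total 1024.0 mg).
Take 2 servings of whole-barley bread: spends $0.90, +234.0 mg potassium (running total 1258.0 mg).
Take 0.072 servings of kale: spends $0.09, +21.0 mg potassium (running total 1279.0 mg).
Greedy by best ratio exhausts the cost allowance optimally: 1279.0 mg.

1279.0 mg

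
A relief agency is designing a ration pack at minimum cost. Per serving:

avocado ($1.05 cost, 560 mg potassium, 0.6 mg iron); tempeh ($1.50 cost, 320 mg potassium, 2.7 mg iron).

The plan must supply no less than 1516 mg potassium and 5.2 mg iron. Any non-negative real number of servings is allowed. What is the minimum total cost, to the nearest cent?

Minimising a linear cost over {potassium ≥ 1516, iron ≥ 5.2, servings ≥ 0} — the optimum is at a vertex, using one or two foods.
avocado only: max(1516/560, 5.2/0.6) = 8.667 servings → $9.10.
tempeh only: max(1516/320, 5.2/2.7) = 4.737 servings → $7.11.
avocado + tempeh with both tight: 1.84 servings and 1.517 servings → $4.21.
So the least-cost plan costs $4.21.

$4.21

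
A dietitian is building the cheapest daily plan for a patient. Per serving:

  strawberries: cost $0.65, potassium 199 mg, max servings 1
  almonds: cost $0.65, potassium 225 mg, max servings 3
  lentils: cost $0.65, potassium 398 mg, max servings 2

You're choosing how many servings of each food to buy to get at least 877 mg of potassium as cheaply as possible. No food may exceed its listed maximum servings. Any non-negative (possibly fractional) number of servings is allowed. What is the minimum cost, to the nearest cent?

Cost per mg of potassium: lentils $0.0016, almonds $0.0029, strawberries $0.0033.
Take 2 servings of lentils: +796.0 mg potassium for $1.30 (total $1.30, still need 81.0 mg).
Take 0.36 servings of almonds: +81.0 mg potassium for $0.23 (total $1.53, still need 0.0 mg).
Filling from the cheapest source first is optimal under one linear minimum: $1.53.

$1.53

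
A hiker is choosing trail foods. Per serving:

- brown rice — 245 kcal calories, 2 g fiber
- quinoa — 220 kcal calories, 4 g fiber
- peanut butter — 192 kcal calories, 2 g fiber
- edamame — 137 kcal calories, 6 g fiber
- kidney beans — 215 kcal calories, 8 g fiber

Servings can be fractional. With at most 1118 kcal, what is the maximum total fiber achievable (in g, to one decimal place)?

49.0 g

Fiber per kcal: edamame 0.0438, kidney beans 0.03721, quinoa 0.01818, peanut butter 0.01042, brown rice 0.008163.
With no serving limits, spend the whole calories allowance on edamame: 1118 kcal / 137 kcal × 6 g = 49.0 g.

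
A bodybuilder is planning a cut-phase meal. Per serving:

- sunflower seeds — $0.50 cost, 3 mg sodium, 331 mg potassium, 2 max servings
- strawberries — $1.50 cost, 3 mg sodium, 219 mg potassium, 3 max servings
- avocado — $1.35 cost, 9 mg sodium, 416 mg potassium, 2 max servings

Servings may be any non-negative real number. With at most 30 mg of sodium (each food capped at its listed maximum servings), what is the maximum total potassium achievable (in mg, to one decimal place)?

2012.3 mg

Potassium per mg sodium: sunflower seeds 110.3, strawberries 73, avocado 46.22.
Take 2 servings of sunflower seeds: uses 6 mg sodium, +662.0 mg potassium (running total 662.0 mg).
Take 3 servings of strawberries: uses 9 mg sodium, +657.0 mg potassium (running total 1319.0 mg).
Take 1.667 servings of avocado: uses 15 mg sodium, +693.3 mg potassium (running total 2012.3 mg).
Filling greedily by potassium-per-mg sodium is optimal for one linear limit, giving 2012.3 mg.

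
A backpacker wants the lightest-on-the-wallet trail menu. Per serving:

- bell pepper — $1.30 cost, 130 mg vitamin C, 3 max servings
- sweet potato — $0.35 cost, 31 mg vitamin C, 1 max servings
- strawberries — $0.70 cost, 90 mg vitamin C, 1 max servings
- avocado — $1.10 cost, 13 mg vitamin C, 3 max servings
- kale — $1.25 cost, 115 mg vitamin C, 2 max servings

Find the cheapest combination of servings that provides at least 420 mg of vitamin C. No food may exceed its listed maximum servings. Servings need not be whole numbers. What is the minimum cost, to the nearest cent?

Cost per mg of vitamin C: strawberries $0.0078, bell pepper $0.0100, kale $0.0109, sweet potato $0.0113, avocado $0.0846.
Take 1 serving of strawberries: +90.0 mg vitamin C for $0.70 (total $0.70, still need 330.0 mg).
Take 2.538 servings of bell pepper: +330.0 mg vitamin C for $3.30 (total $4.00, still need 0.0 mg).
Filling from the cheapest source first is optimal under one linear minimum: $4.00.

$4.00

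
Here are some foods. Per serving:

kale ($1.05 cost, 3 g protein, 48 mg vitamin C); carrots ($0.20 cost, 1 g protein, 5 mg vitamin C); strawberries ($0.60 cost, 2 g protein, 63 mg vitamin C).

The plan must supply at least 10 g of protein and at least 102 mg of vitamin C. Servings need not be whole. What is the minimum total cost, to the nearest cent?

$2.20

A basic optimal solution has at most two foods positive. Try each food alone and each pair with both targets met exactly.
kale only: max(10/3, 102/48) = 3.333 servings → $3.50.
carrots only: max(10/1, 102/5) = 20.4 servings → $4.08.
strawberries only: max(10/2, 102/63) = 5 servings → $3.00.
kale + carrots with both tight: 1.576 servings and 5.273 servings → $2.71.
kale + strawberries: the both-tight solution has a negative serving — not a feasible corner.
carrots + strawberries with both tight: 8.038 servings and 0.9811 servings → $2.20.
The minimum over all feasible corners is $2.20.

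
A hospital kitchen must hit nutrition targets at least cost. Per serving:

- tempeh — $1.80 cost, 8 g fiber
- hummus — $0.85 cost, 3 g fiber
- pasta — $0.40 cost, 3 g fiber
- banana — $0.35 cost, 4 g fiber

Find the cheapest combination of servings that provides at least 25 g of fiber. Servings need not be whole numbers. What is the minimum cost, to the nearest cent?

$2.19

Cost per g of fiber: banana $0.0875, pasta $0.1333, tempeh $0.2250, hummus $0.2833.
With no serving limits, use only banana: 25 g / 4 g = 6.25 servings × $0.35 = $2.19.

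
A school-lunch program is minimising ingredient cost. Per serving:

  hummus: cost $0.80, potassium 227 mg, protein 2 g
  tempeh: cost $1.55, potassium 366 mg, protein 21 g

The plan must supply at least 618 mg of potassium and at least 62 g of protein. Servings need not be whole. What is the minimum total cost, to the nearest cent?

This is a tiny linear program; its minimum lies at a vertex of the feasible set. List the vertices and price them.
hummus only: max(618/227, 62/2) = 31 servings → $24.80.
tempeh only: max(618/366, 62/21) = 2.952 servings → $4.58.
hummus + tempeh: intersection lies outside the first quadrant.
So the least-cost plan costs $4.58.

$4.58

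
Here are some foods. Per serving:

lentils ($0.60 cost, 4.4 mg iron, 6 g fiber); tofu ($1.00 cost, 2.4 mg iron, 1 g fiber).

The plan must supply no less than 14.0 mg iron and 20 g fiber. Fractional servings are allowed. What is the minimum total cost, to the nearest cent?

$2.00

Compare the cost at each extreme point of the feasible region.
lentils only: max(14.0/4.4, 20/6) = 3.333 servings → $2.00.
tofu only: max(14.0/2.4, 20/1) = 20 servings → $20.00.
lentils + tofu: intersection lies outside the first quadrant.
Cheapest feasible corner: $2.00.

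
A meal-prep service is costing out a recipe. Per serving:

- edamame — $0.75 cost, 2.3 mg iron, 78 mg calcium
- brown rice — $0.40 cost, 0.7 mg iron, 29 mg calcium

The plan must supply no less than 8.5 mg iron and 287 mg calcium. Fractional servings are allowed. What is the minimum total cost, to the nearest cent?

With two linear requirements the optimum uses one or two foods; enumerate the corners.
edamame only: max(8.5/2.3, 287/78) = 3.696 servings → $2.77.
brown rice only: max(8.5/0.7, 287/29) = 12.14 servings → $4.86.
edamame + brown rice with both targets exact would need a negative amount; discard.
The minimum over all feasible corners is $2.77.

$2.77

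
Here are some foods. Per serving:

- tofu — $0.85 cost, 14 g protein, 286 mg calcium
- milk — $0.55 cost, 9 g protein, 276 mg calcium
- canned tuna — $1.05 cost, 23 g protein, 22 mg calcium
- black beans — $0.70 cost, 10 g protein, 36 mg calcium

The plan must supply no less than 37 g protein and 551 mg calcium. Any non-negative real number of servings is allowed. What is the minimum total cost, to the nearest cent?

$1.96

At the optimum either one food covers both requirements or two foods hit both targets exactly; no other combination can be cheaper.
tofu only: max(37/14, 551/286) = 2.643 servings → $2.25.
milk only: max(37/9, 551/276) = 4.111 servings → $2.26.
canned tuna only: max(37/23, 551/22) = 25.05 servings → $26.30.
black beans only: max(37/10, 551/36) = 15.31 servings → $10.71.
tofu + milk with both targets exact would need a negative amount; discard.
tofu + canned tuna with both tight: 1.891 servings and 0.4574 servings → $2.09.
tofu + black beans with both tight: 1.773 servings and 1.217 servings → $2.36.
milk + canned tuna with both tight: 1.928 servings and 0.8541 servings → $1.96.
milk + black beans with both tight: 1.715 servings and 2.156 servings → $2.45.
canned tuna + black beans: intersection lies outside the first quadrant.
The minimum over all feasible corners is $1.96.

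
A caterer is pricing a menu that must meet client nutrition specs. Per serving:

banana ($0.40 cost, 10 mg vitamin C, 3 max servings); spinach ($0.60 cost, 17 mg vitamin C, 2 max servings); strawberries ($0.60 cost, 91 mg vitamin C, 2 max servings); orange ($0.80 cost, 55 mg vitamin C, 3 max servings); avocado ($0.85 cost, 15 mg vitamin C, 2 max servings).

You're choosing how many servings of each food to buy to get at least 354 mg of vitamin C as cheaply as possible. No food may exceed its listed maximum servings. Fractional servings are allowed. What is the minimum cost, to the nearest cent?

$3.85

Cost per mg of vitamin C: strawberries $0.0066, orange $0.0145, spinach $0.0353, banana $0.0400, avocado $0.0567.
Take 2 servings of strawberries: +182.0 mg vitamin C for $1.20 (total $1.20, still need 172.0 mg).
Take 3 servings of orange: +165.0 mg vitamin C for $2.40 (total $3.60, still need 7.0 mg).
Take 0.4118 servings of spinach: +7.0 mg vitamin C for $0.25 (total $3.85, still need 0.0 mg).
Filling from the cheapest source first is optimal under one linear minimum: $3.85.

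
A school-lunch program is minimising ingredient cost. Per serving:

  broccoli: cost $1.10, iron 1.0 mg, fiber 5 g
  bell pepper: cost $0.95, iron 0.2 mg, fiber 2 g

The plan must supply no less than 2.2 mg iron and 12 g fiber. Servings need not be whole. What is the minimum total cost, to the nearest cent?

Two binding constraints pin down two serving amounts, so the optimal mix uses at most two foods. The candidates are each food alone (scaled to the tighter of iron/fiber) and each pair with both constraints tight.
broccoli only: max(2.2/1.0, 12/5) = 2.4 servings → $2.64.
bell pepper only: max(2.2/0.2, 12/2) = 11 servings → $10.45.
broccoli + bell pepper with both tight: 2 servings and 1 serving → $3.15.
Cheapest feasible corner: $2.64.

$2.64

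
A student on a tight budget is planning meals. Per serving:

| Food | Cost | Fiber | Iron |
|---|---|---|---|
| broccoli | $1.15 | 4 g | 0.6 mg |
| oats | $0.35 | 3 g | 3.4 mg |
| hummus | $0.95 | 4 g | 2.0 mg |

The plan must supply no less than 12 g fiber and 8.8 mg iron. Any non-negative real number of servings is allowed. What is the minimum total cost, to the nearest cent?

$1.40

At the optimum either one food covers both requirements or two foods hit both targets exactly; no other combination can be cheaper.
broccoli only: max(12/4, 8.8/0.6) = 14.67 servings → $16.87.
oats only: max(12/3, 8.8/3.4) = 4 servings → $1.40.
hummus only: max(12/4, 8.8/2.0) = 4.4 servings → $4.18.
broccoli + oats with both tight: 1.22 servings and 2.373 servings → $2.23.
broccoli + hummus with both targets exact would need a negative amount; discard.
oats + hummus with both tight: 1.474 servings and 1.895 servings → $2.32.
So the least-cost plan costs $1.40.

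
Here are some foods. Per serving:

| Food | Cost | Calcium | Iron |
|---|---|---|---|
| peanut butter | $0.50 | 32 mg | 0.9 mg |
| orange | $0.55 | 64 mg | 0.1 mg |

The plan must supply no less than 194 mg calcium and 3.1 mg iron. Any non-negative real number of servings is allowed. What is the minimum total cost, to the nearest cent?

Compare the cost at each extreme point of the feasible region.
peanut butter only: max(194/32, 3.1/0.9) = 6.062 servings → $3.03.
orange only: max(194/64, 3.1/0.1) = 31 servings → $17.05.
peanut butter + orange with both tight: 3.29 servings and 1.386 servings → $2.41.
Cheapest feasible corner: $2.41.

$2.41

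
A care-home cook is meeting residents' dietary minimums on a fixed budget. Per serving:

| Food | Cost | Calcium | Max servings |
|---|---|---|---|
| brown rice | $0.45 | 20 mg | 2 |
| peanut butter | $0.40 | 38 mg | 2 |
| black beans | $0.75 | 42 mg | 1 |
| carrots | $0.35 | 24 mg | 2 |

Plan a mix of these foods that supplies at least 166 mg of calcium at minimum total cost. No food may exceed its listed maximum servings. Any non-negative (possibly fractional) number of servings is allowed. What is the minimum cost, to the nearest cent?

$2.25

Cost per mg of calcium: peanut butter $0.0105, carrots $0.0146, black beans $0.0179, brown rice $0.0225.
Take 2 servings of peanut butter: +76.0 mg calcium for $0.80 (total $0.80, still need 90.0 mg).
Take 2 servings of carrots: +48.0 mg calcium for $0.70 (total $1.50, still need 42.0 mg).
Take 1 serving of black beans: +42.0 mg calcium for $0.75 (total $2.25, still need 0.0 mg).
Greedy by cheapest-per-mg is optimal for a single linear constraint, so the minimum cost is $2.25.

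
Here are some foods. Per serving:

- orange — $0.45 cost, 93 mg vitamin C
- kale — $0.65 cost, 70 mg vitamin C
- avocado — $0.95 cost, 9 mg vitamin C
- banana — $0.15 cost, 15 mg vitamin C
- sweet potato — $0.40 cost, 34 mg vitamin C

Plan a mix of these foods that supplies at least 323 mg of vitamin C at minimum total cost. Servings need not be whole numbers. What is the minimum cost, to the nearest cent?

Cost per mg of vitamin C: orange $0.0048, kale $0.0093, banana $0.0100, sweet potato $0.0118, avocado $0.1056.
With no serving limits, use only orange: 323 mg / 93 mg = 3.473 servings × $0.45 = $1.56.

$1.56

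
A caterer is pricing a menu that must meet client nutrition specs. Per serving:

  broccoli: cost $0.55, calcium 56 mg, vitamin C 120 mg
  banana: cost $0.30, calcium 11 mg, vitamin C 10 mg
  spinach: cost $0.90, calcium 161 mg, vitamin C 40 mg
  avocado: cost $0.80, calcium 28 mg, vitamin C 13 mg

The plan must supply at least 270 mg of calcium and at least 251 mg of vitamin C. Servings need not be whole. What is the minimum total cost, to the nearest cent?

broccoli only: max(270/56, 251/120) = 4.821 servings → $2.65.
banana only: max(270/11, 251/10) = 25.1 servings → $7.53.
spinach only: max(270/161, 251/40) = 6.275 servings → $5.65.
avocado only: max(270/28, 251/13) = 19.31 servings → $15.45.
broccoli + banana with both tight: 0.08026 servings and 24.14 servings → $7.29.
broccoli + spinach with both tight: 1.734 servings and 1.074 servings → $1.92.
broccoli + avocado with both tight: 1.337 servings and 6.97 servings → $6.31.
banana + spinach with both targets exact would need a negative amount; discard.
banana + avocado: intersection lies outside the first quadrant.
spinach + avocado: the both-tight solution has a negative serving — not a feasible corner.
Cheapest feasible corner: $1.92.

$1.92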